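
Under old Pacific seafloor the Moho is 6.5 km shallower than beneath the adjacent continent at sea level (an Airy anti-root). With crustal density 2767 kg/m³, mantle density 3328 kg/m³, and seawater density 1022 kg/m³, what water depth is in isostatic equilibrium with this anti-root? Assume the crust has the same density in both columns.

Replacing a thickness d of crust by seawater at the top must be balanced by replacing crust with mantle at the base: d (ρ_c − ρ_w) = a (ρ_m − ρ_c).
d = a (ρ_m − ρ_c)/(ρ_c − ρ_w) = 6.5 km × 561/1745 = 2.09 km.

2.09 km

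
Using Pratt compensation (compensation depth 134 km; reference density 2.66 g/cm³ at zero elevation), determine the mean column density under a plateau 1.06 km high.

2.64 g/cm³

Pratt balance: ρ_ref D = ρ (D + h).
ρ = ρ_ref D/(D + h) = 2.66 × 134 km/(134 km + 1.06 km) = 2.64 g/cm³.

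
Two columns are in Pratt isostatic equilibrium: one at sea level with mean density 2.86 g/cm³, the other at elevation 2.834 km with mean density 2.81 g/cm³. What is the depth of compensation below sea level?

159 km

ρ_ref D = ρ (D + h) → D (ρ_ref − ρ) = ρ h.
D = ρ h/(ρ_ref − ρ) = 2.81 × 2.834 km/(2.86 − 2.81) = 159 km.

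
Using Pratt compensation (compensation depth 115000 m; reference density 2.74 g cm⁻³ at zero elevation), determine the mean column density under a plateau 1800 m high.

2.7 g cm⁻³

Pratt balance: ρ_ref D = ρ (D + h).
ρ = ρ_ref D/(D + h) = 2.74 × 115000 m/(115000 m + 1800 m) = 2.7 g cm⁻³.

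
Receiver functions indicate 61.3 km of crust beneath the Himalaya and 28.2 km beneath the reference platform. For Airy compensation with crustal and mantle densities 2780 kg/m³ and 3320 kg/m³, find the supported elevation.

5.38 km

Excess crust Δ = 61.3 km − 28.2 km = 33.1 km, split between elevation h and root r with h + r = Δ.
Airy balance ρ_c h = (ρ_m − ρ_c) r gives r = h ρ_c/(ρ_m − ρ_c), so h (1 + ρ_c/(ρ_m − ρ_c)) = Δ, i.e. h = Δ (ρ_m − ρ_c)/ρ_m.
h = 33.1 km × 540/3320 = 5.38 km.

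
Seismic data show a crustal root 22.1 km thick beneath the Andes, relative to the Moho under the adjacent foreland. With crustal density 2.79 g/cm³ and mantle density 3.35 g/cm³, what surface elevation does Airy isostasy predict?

4.44 km

Equating mass per unit area of the two columns: ρ_c h = (ρ_m − ρ_c) r.
h = r (ρ_m − ρ_c) / ρ_c = 22.1 km × (3.35 − 2.79) / 2.79 = 4.44 km.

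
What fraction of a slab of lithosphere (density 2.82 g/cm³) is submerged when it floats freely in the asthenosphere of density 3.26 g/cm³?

Submerged fraction = ρ_obj/ρ_fluid = 2.82/3.26 = 0.865.

0.865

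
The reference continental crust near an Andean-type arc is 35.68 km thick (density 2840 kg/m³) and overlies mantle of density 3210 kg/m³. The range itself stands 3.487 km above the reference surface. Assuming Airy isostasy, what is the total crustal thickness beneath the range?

Root depth r = h ρ_c / (ρ_m − ρ_c) = 3.487 km × 2840 / 370 = 26.77 km.
Total thickness = T + h + r = 35.68 km + 3.487 km + 26.77 km = 65.9 km.

65.9 km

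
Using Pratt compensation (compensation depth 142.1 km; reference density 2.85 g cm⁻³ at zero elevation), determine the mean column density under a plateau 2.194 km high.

Pratt balance: ρ_ref D = ρ (D + h).
ρ = ρ_ref D/(D + h) = 2.85 × 142.1 km/(142.1 km + 2.194 km) = 2.81 g cm⁻³.

2.81 g cm⁻³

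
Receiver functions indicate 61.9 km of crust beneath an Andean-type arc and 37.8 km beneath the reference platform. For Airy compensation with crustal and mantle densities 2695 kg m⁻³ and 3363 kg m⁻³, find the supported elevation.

Excess crust Δ = 61.9 km − 37.8 km = 24.1 km, split between elevation h and root r with h + r = Δ.
Airy balance ρ_c h = (ρ_m − ρ_c) r gives r = h ρ_c/(ρ_m − ρ_c), so h (1 + ρ_c/(ρ_m − ρ_c)) = Δ, i.e. h = Δ (ρ_m − ρ_c)/ρ_m.
h = 24.1 km × 668/3363 = 4.79 km.

4.79 km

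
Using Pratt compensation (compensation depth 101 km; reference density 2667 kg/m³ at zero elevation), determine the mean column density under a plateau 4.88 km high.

Pratt balance: ρ_ref D = ρ (D + h).
ρ = ρ_ref D/(D + h) = 2667 × 101 km/(101 km + 4.88 km) = 2540 kg/m³.

2540 kg/m³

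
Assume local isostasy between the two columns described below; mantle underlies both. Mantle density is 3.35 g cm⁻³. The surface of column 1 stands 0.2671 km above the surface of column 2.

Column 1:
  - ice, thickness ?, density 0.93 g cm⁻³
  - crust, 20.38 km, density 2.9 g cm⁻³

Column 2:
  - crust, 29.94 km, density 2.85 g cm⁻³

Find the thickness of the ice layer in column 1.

Take the compensation level at the base of the deeper column (depth z_c below the surface of column 1) and equate Σ ρ_i t_i down to z_c; mantle fills any gap and the z_c terms cancel.
Column 1: x×0.93 + 20.38×2.9 + (z_c − 20.38 − x)×3.35
Column 2: 0.2671×0 + 29.94×2.85 + (z_c − 0.2671 − 29.94)×3.35
The z_c×3.35 term appears on both sides and cancels. Collect the known terms of each column as K = Σ(ρt)_known − 3.35 × (depth of known layers): K_1 = 59.102 − 3.35×20.38 = −9.171; K_2 = 85.329 − 3.35×(0.2671 + 29.94) = −15.864785.
Balance: K_1 − x×(3.35 − 0.93) = K_2, so x = (K_1 − K_2)/(3.35 − 0.93) = 6.69379/2.42 = 2.77 km.

2.77 km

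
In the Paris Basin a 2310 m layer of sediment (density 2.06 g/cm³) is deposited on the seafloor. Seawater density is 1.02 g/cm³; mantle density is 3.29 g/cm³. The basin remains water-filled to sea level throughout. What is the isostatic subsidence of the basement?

Submarine loading: the sediment displaces seawater, and the subsidence is in turn flooded, so s (ρ_m − ρ_w) = t (ρ_sed − ρ_w).
s = 2310 m × (2.06 − 1.02) / (3.29 − 1.02) = 1060 m.

1060 m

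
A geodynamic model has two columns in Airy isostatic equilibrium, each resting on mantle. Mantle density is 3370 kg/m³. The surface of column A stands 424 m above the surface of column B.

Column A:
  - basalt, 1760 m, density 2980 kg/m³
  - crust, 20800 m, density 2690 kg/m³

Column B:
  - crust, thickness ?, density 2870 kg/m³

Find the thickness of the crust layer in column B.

Take the compensation level at the base of the deeper column (depth z_c below the surface of column A) and equate Σ ρ_i t_i down to z_c; mantle fills any gap and the z_c terms cancel.
Column A: 1760×2980 + 20800×2690 + (z_c − 22560)×3370
Column B: 424×0 + x×2870 + (z_c − 424 − 0 − x)×3370
The z_c×3370 term appears on both sides and cancels. Collect the known terms of each column as K = Σ(ρt)_known − 3370 × (depth of known layers): K_A = 61196800 − 3370×22560 = −14830400; K_B = 0 − 3370×(424 + 0) = −1428880.
Balance: K_A = K_B − x×(3370 − 2870), so x = (K_B − K_A)/(3370 − 2870) = 13401500/500 = 26800 m.

26800 m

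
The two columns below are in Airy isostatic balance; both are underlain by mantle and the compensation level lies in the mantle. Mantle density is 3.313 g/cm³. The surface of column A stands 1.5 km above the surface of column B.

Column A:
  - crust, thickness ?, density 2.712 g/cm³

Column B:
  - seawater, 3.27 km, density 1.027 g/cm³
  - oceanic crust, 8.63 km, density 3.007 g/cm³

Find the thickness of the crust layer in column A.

Take the compensation level at the base of the deeper column (depth z_c below the surface of column A) and equate Σ ρ_i t_i down to z_c; mantle fills any gap and the z_c terms cancel.
Column A: x×2.712 + (z_c − 0 − x)×3.313
Column B: 1.5×0 + 3.27×1.027 + 8.63×3.007 + (z_c − 1.5 − 11.9)×3.313
The z_c×3.313 term appears on both sides and cancels. Collect the known terms of each column as K = Σ(ρt)_known − 3.313 × (depth of known layers): K_A = 0 − 3.313×0 = 0; K_B = 29.3087 − 3.313×(1.5 + 11.9) = −15.0855.
Balance: K_A − x×(3.313 − 2.712) = K_B, so x = (K_A − K_B)/(3.313 − 2.712) = 15.0855/0.601 = 25.1 km.

25.1 km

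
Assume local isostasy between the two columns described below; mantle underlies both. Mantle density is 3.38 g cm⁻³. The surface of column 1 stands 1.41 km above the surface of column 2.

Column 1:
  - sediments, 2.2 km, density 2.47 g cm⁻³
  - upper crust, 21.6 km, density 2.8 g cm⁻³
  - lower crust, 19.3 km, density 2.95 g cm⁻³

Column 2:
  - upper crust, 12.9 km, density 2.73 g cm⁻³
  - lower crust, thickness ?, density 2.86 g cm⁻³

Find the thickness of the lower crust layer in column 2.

18.6 km

Take the compensation level at the base of the deeper column (depth z_c below the surface of column 1) and equate Σ ρ_i t_i down to z_c; mantle fills any gap and the z_c terms cancel.
Column 1: 2.2×2.47 + 21.6×2.8 + 19.3×2.95 + (z_c − 43.1)×3.38
Column 2: 1.41×0 + 12.9×2.73 + x×2.86 + (z_c − 1.41 − 12.9 − x)×3.38
The z_c×3.38 term appears on both sides and cancels. Collect the known terms of each column as K = Σ(ρt)_known − 3.38 × (depth of known layers): K_1 = 122.849 − 3.38×43.1 = −22.829; K_2 = 35.217 − 3.38×(1.41 + 12.9) = −13.1508.
Balance: K_1 = K_2 − x×(3.38 − 2.86), so x = (K_2 − K_1)/(3.38 − 2.86) = 9.6782/0.52 = 18.6 km.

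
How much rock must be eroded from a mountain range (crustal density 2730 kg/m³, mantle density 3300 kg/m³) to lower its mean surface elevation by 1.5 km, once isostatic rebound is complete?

Net drop Δ = e − u = e − e ρ_c/ρ_m = e (ρ_m − ρ_c)/ρ_m.
e = Δ ρ_m/(ρ_m − ρ_c) = 1.5 km × 3300/570 = 8.68 km.

8.68 km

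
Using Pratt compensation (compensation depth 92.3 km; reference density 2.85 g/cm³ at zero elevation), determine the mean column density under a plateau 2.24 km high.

2.78 g/cm³

Pratt balance: ρ_ref D = ρ (D + h).
ρ = ρ_ref D/(D + h) = 2.85 × 92.3 km/(92.3 km + 2.24 km) = 2.78 g/cm³.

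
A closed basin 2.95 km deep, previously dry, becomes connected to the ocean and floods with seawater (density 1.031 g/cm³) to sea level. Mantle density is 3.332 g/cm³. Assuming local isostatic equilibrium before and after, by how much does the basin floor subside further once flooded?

1.32 km

After flooding the water column is d + s deep. Its weight must equal the weight of mantle displaced by the extra subsidence s: (d + s) ρ_w = s ρ_m.
s = d ρ_w / (ρ_m − ρ_w) = 2.95 km × 1.031/(3.332 − 1.031) = 1.32 km.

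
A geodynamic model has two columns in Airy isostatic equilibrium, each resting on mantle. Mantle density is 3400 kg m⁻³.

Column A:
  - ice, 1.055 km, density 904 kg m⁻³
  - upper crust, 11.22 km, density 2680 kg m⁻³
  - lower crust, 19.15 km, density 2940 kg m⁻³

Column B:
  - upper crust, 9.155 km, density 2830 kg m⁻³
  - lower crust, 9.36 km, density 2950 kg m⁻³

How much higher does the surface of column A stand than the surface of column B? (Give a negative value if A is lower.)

For any compensation level in the mantle, the mantle terms cancel and isostasy reduces to e = (Σt_A − Σt_B) − (Σ(ρt)_A − Σ(ρt)_B) / ρ_m.
Σt_A = 31.425 km; Σt_B = 18.515 km; Σ(ρt)_A = 87324.32; Σ(ρt)_B = 53520.65 (in km·kg m⁻³).
e = (31.425 − 18.515) − (87324.32 − 53520.65) / 3400 = 2.97 km.

2.97 km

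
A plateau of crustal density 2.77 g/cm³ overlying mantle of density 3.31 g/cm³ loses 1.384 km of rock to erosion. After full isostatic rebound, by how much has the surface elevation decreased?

0.226 km

Rebound u = e ρ_c/ρ_m = 1.384 km × 2.77/3.31 = 1.158 km.
Net surface drop = e − u = 1.384 km − 1.158 km = e (ρ_m − ρ_c)/ρ_m = 0.226 km.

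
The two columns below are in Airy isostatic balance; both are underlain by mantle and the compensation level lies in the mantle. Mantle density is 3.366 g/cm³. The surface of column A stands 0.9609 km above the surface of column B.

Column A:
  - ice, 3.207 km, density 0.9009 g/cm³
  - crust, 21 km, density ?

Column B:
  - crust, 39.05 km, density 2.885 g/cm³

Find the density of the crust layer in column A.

Take the compensation level at the base of the deeper column (depth z_c below the surface of column A) and equate Σ ρ_i t_i down to z_c; mantle fills any gap and the z_c terms cancel.
Column A: 3.207×0.9009 + 21×ρ + (z_c − 24.207)×3.366
Column B: 0.9609×0 + 39.05×2.885 + (z_c − 0.9609 − 39.05)×3.366
The z_c×3.366 term appears on both sides and cancels. Collect the known terms of each column as K = Σ(ρt)_known − 3.366 × (depth of known layers): K_A = 2.8891863 − 3.366×24.207 = −78.5915757; K_B = 112.65925 − 3.366×(0.9609 + 39.05) = −22.0174394.
Balance: K_A + 21×ρ = K_B, so ρ = (K_B − K_A)/21 = 56.5741/21 = 2.69 g/cm³.

2.69 g/cm³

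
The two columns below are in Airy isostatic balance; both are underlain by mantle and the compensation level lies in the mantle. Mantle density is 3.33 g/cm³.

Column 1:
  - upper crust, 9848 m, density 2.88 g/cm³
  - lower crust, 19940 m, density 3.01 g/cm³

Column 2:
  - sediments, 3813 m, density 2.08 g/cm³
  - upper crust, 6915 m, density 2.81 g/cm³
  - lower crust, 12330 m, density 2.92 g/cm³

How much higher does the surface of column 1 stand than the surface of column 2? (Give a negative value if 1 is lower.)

−782 m

For any compensation level in the mantle, the mantle terms cancel and isostasy reduces to e = (Σt_1 − Σt_2) − (Σ(ρt)_1 − Σ(ρt)_2) / ρ_m.
Σt_1 = 29788 m; Σt_2 = 23058 m; Σ(ρt)_1 = 88381.64; Σ(ρt)_2 = 63365.79 (in m·g/cm³).
e = (29788 − 23058) − (88381.64 − 63365.79) / 3.33 = −782 m.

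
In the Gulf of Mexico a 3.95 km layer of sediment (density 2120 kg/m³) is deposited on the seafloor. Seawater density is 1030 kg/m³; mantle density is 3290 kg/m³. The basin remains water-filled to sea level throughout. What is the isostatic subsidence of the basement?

1.91 km

Submarine loading: the sediment displaces seawater, and the subsidence is in turn flooded, so s (ρ_m − ρ_w) = t (ρ_sed − ρ_w).
s = 3.95 km × (2120 − 1030) / (3290 − 1030) = 1.91 km.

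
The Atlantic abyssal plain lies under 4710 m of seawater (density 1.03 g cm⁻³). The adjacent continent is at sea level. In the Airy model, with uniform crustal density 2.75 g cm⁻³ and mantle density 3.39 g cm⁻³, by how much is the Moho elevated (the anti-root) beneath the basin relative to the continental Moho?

12700 m

Isostatic balance requires: replacing crust with seawater at the top is compensated by replacing crust with mantle at the base: d (ρ_c − ρ_w) = a (ρ_m − ρ_c).
a = d (ρ_c − ρ_w)/(ρ_m − ρ_c) = 4710 m × 1.72/0.64 = 12700 m.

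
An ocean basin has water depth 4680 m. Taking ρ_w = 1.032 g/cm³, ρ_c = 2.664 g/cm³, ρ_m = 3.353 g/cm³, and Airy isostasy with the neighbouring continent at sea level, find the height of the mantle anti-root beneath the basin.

For local isostatic compensation: replacing crust with seawater at the top is compensated by replacing crust with mantle at the base: d (ρ_c − ρ_w) = a (ρ_m − ρ_c).
a = d (ρ_c − ρ_w)/(ρ_m − ρ_c) = 4680 m × 1.632/0.689 = 11100 m.

11100 m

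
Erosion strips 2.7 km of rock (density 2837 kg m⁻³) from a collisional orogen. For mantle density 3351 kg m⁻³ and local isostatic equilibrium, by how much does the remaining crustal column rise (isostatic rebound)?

2.29 km

Unloading: uplift u = e ρ_c/ρ_m = 2.7 km × 2837/3351 = 2.29 km.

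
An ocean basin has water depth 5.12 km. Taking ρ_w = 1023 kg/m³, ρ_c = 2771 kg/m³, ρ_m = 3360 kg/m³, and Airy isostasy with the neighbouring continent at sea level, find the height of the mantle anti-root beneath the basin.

By Archimedes' principle applied to the lithosphere: replacing crust with seawater at the top is compensated by replacing crust with mantle at the base: d (ρ_c − ρ_w) = a (ρ_m − ρ_c).
a = d (ρ_c − ρ_w)/(ρ_m − ρ_c) = 5.12 km × 1748/589 = 15.2 km.

15.2 km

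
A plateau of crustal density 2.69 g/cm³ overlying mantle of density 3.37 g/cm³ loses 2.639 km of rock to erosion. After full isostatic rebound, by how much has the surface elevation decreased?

0.532 km

Rebound u = e ρ_c/ρ_m = 2.639 km × 2.69/3.37 = 2.107 km.
Net surface drop = e − u = 2.639 km − 2.107 km = e (ρ_m − ρ_c)/ρ_m = 0.532 km.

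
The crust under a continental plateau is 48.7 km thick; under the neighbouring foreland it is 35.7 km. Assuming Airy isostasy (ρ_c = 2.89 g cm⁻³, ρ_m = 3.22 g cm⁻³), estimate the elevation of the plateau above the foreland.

1.33 km

Excess crust Δ = 48.7 km − 35.7 km = 13 km, split between elevation h and root r with h + r = Δ.
Airy balance ρ_c h = (ρ_m − ρ_c) r gives r = h ρ_c/(ρ_m − ρ_c), so h (1 + ρ_c/(ρ_m − ρ_c)) = Δ, i.e. h = Δ (ρ_m − ρ_c)/ρ_m.
h = 13 km × 0.33/3.22 = 1.33 km.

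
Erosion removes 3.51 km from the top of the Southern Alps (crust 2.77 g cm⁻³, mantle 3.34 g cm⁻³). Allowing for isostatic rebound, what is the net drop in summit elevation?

Rebound u = e ρ_c/ρ_m = 3.51 km × 2.77/3.34 = 2.911 km.
Net surface drop = e − u = 3.51 km − 2.911 km = e (ρ_m − ρ_c)/ρ_m = 0.599 km.

0.599 km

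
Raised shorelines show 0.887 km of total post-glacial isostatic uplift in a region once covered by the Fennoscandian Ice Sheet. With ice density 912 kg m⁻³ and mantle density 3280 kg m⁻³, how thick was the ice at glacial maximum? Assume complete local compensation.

u = t ρ_ice/ρ_m → t = u ρ_m/ρ_ice = 0.887 km × 3280/912 = 3.19 km.

3.19 km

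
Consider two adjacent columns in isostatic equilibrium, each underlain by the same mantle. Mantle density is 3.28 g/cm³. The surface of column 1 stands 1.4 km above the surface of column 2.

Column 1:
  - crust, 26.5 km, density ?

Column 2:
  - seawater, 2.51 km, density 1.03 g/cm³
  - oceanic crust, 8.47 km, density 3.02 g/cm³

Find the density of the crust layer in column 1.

Take the compensation level at the base of the deeper column (depth z_c below the surface of column 1) and equate Σ ρ_i t_i down to z_c; mantle fills any gap and the z_c terms cancel.
Column 1: 26.5×ρ + (z_c − 26.5)×3.28
Column 2: 1.4×0 + 2.51×1.03 + 8.47×3.02 + (z_c − 1.4 − 10.98)×3.28
The z_c×3.28 term appears on both sides and cancels. Collect the known terms of each column as K = Σ(ρt)_known − 3.28 × (depth of known layers): K_1 = 0 − 3.28×26.5 = −86.92; K_2 = 28.1647 − 3.28×(1.4 + 10.98) = −12.4417.
Balance: K_1 + 26.5×ρ = K_2, so ρ = (K_2 − K_1)/26.5 = 74.4783/26.5 = 2.81 g/cm³.

2.81 g/cm³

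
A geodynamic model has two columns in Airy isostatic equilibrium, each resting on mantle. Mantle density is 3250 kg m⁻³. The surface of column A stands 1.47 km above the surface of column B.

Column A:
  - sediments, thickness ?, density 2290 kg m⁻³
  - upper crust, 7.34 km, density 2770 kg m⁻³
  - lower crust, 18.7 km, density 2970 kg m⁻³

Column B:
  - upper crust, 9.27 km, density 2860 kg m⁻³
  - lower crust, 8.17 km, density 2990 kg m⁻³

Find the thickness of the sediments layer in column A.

1.83 km

Take the compensation level at the base of the deeper column (depth z_c below the surface of column A) and equate Σ ρ_i t_i down to z_c; mantle fills any gap and the z_c terms cancel.
Column A: x×2290 + 7.34×2770 + 18.7×2970 + (z_c − 26.04 − x)×3250
Column B: 1.47×0 + 9.27×2860 + 8.17×2990 + (z_c − 1.47 − 17.44)×3250
The z_c×3250 term appears on both sides and cancels. Collect the known terms of each column as K = Σ(ρt)_known − 3250 × (depth of known layers): K_A = 75870.8 − 3250×26.04 = −8759.2; K_B = 50940.5 − 3250×(1.47 + 17.44) = −10517.
Balance: K_A − x×(3250 − 2290) = K_B, so x = (K_A − K_B)/(3250 − 2290) = 1757.8/960 = 1.83 km.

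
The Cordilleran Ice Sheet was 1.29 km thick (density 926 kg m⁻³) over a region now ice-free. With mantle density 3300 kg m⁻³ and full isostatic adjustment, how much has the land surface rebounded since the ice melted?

0.362 km

Removing the load lets mantle flow back in; uplift u satisfies ρ_ice t = ρ_m u.
u = t ρ_ice/ρ_m = 1.29 km × 926/3300 = 0.362 km.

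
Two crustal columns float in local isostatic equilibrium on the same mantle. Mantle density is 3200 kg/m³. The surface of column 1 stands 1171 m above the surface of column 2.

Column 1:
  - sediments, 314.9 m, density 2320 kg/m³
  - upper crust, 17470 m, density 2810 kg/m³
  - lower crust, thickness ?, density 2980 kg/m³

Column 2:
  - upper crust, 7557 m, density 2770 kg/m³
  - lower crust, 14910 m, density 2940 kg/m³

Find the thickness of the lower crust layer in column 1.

17200 m

Take the compensation level at the base of the deeper column (depth z_c below the surface of column 1) and equate Σ ρ_i t_i down to z_c; mantle fills any gap and the z_c terms cancel.
Column 1: 314.9×2320 + 17470×2810 + x×2980 + (z_c − 17784.9 − x)×3200
Column 2: 1171×0 + 7557×2770 + 14910×2940 + (z_c − 1171 − 22467)×3200
The z_c×3200 term appears on both sides and cancels. Collect the known terms of each column as K = Σ(ρt)_known − 3200 × (depth of known layers): K_1 = 49821268 − 3200×17784.9 = −7090412; K_2 = 64768290 − 3200×(1171 + 22467) = −10873310.
Balance: K_1 − x×(3200 − 2980) = K_2, so x = (K_1 − K_2)/(3200 − 2980) = 3782900/220 = 17200 m.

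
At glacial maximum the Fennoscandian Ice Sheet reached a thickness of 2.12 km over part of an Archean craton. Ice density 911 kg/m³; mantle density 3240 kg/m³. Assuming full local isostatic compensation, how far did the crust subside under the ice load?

By Archimedes' principle applied to the lithosphere: the ice load ρ_ice t is balanced by mantle displaced below, ρ_m s.
s = t ρ_ice / ρ_m = 2.12 km × 911/3240 = 0.596 km.

0.596 km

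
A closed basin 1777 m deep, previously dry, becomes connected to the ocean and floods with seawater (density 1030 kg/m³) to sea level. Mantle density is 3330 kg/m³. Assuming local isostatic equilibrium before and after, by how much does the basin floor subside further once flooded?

After flooding the water column is d + s deep. Its weight must equal the weight of mantle displaced by the extra subsidence s: (d + s) ρ_w = s ρ_m.
s = d ρ_w / (ρ_m − ρ_w) = 1777 m × 1030/(3330 − 1030) = 796 m.

796 m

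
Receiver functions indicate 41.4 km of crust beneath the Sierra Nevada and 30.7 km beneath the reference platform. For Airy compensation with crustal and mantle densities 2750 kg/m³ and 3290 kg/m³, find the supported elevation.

1.76 km

Excess crust Δ = 41.4 km − 30.7 km = 10.7 km, split between elevation h and root r with h + r = Δ.
Airy balance ρ_c h = (ρ_m − ρ_c) r gives r = h ρ_c/(ρ_m − ρ_c), so h (1 + ρ_c/(ρ_m − ρ_c)) = Δ, i.e. h = Δ (ρ_m − ρ_c)/ρ_m.
h = 10.7 km × 540/3290 = 1.76 km.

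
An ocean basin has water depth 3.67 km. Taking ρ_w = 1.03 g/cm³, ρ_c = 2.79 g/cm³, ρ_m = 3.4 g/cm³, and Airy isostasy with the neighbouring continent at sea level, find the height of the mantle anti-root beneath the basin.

For local isostatic compensation: replacing crust with seawater at the top is compensated by replacing crust with mantle at the base: d (ρ_c − ρ_w) = a (ρ_m − ρ_c).
a = d (ρ_c − ρ_w)/(ρ_m − ρ_c) = 3.67 km × 1.76/0.61 = 10.6 km.

10.6 km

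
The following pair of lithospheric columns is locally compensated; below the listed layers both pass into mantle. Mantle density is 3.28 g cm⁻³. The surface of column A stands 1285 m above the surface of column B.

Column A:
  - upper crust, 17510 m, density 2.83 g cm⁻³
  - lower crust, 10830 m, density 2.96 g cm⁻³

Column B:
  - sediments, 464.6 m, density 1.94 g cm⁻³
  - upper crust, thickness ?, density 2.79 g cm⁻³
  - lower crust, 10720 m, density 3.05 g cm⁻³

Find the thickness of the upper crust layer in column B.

Take the compensation level at the base of the deeper column (depth z_c below the surface of column A) and equate Σ ρ_i t_i down to z_c; mantle fills any gap and the z_c terms cancel.
Column A: 17510×2.83 + 10830×2.96 + (z_c − 28340)×3.28
Column B: 1285×0 + 464.6×1.94 + x×2.79 + 10720×3.05 + (z_c − 1285 − 11184.6 − x)×3.28
The z_c×3.28 term appears on both sides and cancels. Collect the known terms of each column as K = Σ(ρt)_known − 3.28 × (depth of known layers): K_A = 81610.1 − 3.28×28340 = −11345.1; K_B = 33597.324 − 3.28×(1285 + 11184.6) = −7302.964.
Balance: K_A = K_B − x×(3.28 − 2.79), so x = (K_B − K_A)/(3.28 − 2.79) = 4042.14/0.49 = 8250 m.

8250 m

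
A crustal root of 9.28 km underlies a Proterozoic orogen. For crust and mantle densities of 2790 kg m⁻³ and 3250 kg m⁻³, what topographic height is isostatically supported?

Isostatic balance requires: ρ_c h = (ρ_m − ρ_c) r.
h = r (ρ_m − ρ_c) / ρ_c = 9.28 km × (3250 − 2790) / 2790 = 1.53 km.

1.53 km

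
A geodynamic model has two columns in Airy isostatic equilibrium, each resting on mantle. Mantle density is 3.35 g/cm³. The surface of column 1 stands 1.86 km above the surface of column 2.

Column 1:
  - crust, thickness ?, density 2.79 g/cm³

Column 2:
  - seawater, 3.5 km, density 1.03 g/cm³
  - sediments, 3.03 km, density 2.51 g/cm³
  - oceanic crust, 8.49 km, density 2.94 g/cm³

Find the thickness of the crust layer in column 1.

Take the compensation level at the base of the deeper column (depth z_c below the surface of column 1) and equate Σ ρ_i t_i down to z_c; mantle fills any gap and the z_c terms cancel.
Column 1: x×2.79 + (z_c − 0 − x)×3.35
Column 2: 1.86×0 + 3.5×1.03 + 3.03×2.51 + 8.49×2.94 + (z_c − 1.86 − 15.02)×3.35
The z_c×3.35 term appears on both sides and cancels. Collect the known terms of each column as K = Σ(ρt)_known − 3.35 × (depth of known layers): K_1 = 0 − 3.35×0 = 0; K_2 = 36.1709 − 3.35×(1.86 + 15.02) = −20.3771.
Balance: K_1 − x×(3.35 − 2.79) = K_2, so x = (K_1 − K_2)/(3.35 − 2.79) = 20.3771/0.56 = 36.4 km.

36.4 km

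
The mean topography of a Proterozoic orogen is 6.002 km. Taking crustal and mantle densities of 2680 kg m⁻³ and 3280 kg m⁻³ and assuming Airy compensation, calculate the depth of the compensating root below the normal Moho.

26.8 km

For local isostatic compensation: the weight of the topography is balanced by the buoyancy of the root, ρ_c h = (ρ_m − ρ_c) r.
r = h · ρ_c / (ρ_m − ρ_c) = 6.002 km × 2680 / (3280 − 2680) = 26.8 km.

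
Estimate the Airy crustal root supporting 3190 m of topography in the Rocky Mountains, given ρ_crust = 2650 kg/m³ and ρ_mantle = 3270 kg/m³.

13600 m

Equating mass per unit area of the two columns: the weight of the topography is balanced by the buoyancy of the root, ρ_c h = (ρ_m − ρ_c) r.
r = h · ρ_c / (ρ_m − ρ_c) = 3190 m × 2650 / (3270 − 2650) = 13600 m.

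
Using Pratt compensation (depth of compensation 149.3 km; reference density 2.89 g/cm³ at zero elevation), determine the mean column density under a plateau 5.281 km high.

Pratt balance: ρ_ref D = ρ (D + h).
ρ = ρ_ref D/(D + h) = 2.89 × 149.3 km/(149.3 km + 5.281 km) = 2.79 g/cm³.

2.79 g/cm³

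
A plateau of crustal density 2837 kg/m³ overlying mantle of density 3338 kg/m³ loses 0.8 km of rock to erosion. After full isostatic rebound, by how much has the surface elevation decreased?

Rebound u = e ρ_c/ρ_m = 0.8 km × 2837/3338 = 0.6799 km.
Net surface drop = e − u = 0.8 km − 0.6799 km = e (ρ_m − ρ_c)/ρ_m = 0.12 km.

0.12 km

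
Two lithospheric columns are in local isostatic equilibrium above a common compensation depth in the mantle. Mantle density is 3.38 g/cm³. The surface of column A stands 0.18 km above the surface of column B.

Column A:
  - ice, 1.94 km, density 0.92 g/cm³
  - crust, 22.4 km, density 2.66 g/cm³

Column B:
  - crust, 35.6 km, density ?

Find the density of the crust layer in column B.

Take the compensation level at the base of the deeper column (depth z_c below the surface of column A) and equate Σ ρ_i t_i down to z_c; mantle fills any gap and the z_c terms cancel.
Column A: 1.94×0.92 + 22.4×2.66 + (z_c − 24.34)×3.38
Column B: 0.18×0 + 35.6×ρ + (z_c − 0.18 − 35.6)×3.38
The z_c×3.38 term appears on both sides and cancels. Collect the known terms of each column as K = Σ(ρt)_known − 3.38 × (depth of known layers): K_A = 61.3688 − 3.38×24.34 = −20.9004; K_B = 0 − 3.38×(0.18 + 35.6) = −120.9364.
Balance: K_A = K_B + 35.6×ρ, so ρ = (K_A − K_B)/35.6 = 100.036/35.6 = 2.81 g/cm³.

2.81 g/cm³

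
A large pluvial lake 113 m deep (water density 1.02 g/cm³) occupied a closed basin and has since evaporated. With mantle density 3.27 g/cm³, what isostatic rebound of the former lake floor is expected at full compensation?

35.2 m

u = d ρ_w/ρ_m = 113 m × 1.02/3.27 = 35.2 m.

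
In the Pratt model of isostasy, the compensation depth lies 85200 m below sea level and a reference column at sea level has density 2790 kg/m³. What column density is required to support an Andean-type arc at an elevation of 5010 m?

Pratt balance: ρ_ref D = ρ (D + h).
ρ = ρ_ref D/(D + h) = 2790 × 85200 m/(85200 m + 5010 m) = 2640 kg/m³.

2640 kg/m³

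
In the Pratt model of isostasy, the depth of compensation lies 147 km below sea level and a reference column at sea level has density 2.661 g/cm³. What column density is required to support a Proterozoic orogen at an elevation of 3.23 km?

2.6 g/cm³

Pratt balance: ρ_ref D = ρ (D + h).
ρ = ρ_ref D/(D + h) = 2.661 × 147 km/(147 km + 3.23 km) = 2.6 g/cm³.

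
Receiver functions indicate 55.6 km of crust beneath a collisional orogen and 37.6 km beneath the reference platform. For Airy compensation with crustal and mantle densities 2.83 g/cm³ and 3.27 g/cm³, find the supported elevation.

2.42 km

Excess crust Δ = 55.6 km − 37.6 km = 18 km, split between elevation h and root r with h + r = Δ.
Airy balance ρ_c h = (ρ_m − ρ_c) r gives r = h ρ_c/(ρ_m − ρ_c), so h (1 + ρ_c/(ρ_m − ρ_c)) = Δ, i.e. h = Δ (ρ_m − ρ_c)/ρ_m.
h = 18 km × 0.44/3.27 = 2.42 km.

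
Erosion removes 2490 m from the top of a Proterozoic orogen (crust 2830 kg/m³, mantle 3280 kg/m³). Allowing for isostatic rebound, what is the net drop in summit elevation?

Rebound u = e ρ_c/ρ_m = 2490 m × 2830/3280 = 2148 m.
Net surface drop = e − u = 2490 m − 2148 m = e (ρ_m − ρ_c)/ρ_m = 342 m.

342 m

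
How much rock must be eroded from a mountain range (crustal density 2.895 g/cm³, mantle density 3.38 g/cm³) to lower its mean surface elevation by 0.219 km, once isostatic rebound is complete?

Net drop Δ = e − u = e − e ρ_c/ρ_m = e (ρ_m − ρ_c)/ρ_m.
e = Δ ρ_m/(ρ_m − ρ_c) = 0.219 km × 3.38/0.485 = 1.53 km.

1.53 km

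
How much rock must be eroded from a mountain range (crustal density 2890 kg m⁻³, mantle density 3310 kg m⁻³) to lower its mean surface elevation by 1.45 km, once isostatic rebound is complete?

11.4 km

Net drop Δ = e − u = e − e ρ_c/ρ_m = e (ρ_m − ρ_c)/ρ_m.
e = Δ ρ_m/(ρ_m − ρ_c) = 1.45 km × 3310/420 = 11.4 km.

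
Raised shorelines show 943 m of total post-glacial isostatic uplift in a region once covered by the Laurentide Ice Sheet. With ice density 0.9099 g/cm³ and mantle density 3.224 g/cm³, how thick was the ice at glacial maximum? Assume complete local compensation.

u = t ρ_ice/ρ_m → t = u ρ_m/ρ_ice = 943 m × 3.224/0.9099 = 3340 m.

3340 m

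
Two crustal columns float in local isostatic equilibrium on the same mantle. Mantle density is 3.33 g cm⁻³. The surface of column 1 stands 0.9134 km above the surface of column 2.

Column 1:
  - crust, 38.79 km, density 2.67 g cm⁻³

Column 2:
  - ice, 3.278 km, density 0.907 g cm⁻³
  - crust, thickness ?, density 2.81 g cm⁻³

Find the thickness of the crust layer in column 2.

Take the compensation level at the base of the deeper column (depth z_c below the surface of column 1) and equate Σ ρ_i t_i down to z_c; mantle fills any gap and the z_c terms cancel.
Column 1: 38.79×2.67 + (z_c − 38.79)×3.33
Column 2: 0.9134×0 + 3.278×0.907 + x×2.81 + (z_c − 0.9134 − 3.278 − x)×3.33
The z_c×3.33 term appears on both sides and cancels. Collect the known terms of each column as K = Σ(ρt)_known − 3.33 × (depth of known layers): K_1 = 103.5693 − 3.33×38.79 = −25.6014; K_2 = 2.973146 − 3.33×(0.9134 + 3.278) = −10.984216.
Balance: K_1 = K_2 − x×(3.33 − 2.81), so x = (K_2 − K_1)/(3.33 − 2.81) = 14.6172/0.52 = 28.1 km.

28.1 km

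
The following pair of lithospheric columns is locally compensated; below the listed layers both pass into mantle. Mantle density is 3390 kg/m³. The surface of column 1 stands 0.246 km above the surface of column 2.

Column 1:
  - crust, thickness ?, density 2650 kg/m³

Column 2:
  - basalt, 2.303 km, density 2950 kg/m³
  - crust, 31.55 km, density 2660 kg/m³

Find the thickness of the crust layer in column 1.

Take the compensation level at the base of the deeper column (depth z_c below the surface of column 1) and equate Σ ρ_i t_i down to z_c; mantle fills any gap and the z_c terms cancel.
Column 1: x×2650 + (z_c − 0 − x)×3390
Column 2: 0.246×0 + 2.303×2950 + 31.55×2660 + (z_c − 0.246 − 33.853)×3390
The z_c×3390 term appears on both sides and cancels. Collect the known terms of each column as K = Σ(ρt)_known − 3390 × (depth of known layers): K_1 = 0 − 3390×0 = 0; K_2 = 90716.85 − 3390×(0.246 + 33.853) = −24878.76.
Balance: K_1 − x×(3390 − 2650) = K_2, so x = (K_1 − K_2)/(3390 − 2650) = 24878.8/740 = 33.6 km.

33.6 km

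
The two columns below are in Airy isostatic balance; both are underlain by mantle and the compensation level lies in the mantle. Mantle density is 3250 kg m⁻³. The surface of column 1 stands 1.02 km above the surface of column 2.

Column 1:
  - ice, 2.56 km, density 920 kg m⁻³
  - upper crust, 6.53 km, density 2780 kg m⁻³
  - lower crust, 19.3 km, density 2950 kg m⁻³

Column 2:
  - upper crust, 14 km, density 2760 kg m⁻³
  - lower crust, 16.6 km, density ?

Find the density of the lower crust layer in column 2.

Take the compensation level at the base of the deeper column (depth z_c below the surface of column 1) and equate Σ ρ_i t_i down to z_c; mantle fills any gap and the z_c terms cancel.
Column 1: 2.56×920 + 6.53×2780 + 19.3×2950 + (z_c − 28.39)×3250
Column 2: 1.02×0 + 14×2760 + 16.6×ρ + (z_c − 1.02 − 30.6)×3250
The z_c×3250 term appears on both sides and cancels. Collect the known terms of each column as K = Σ(ρt)_known − 3250 × (depth of known layers): K_1 = 77443.6 − 3250×28.39 = −14823.9; K_2 = 38640 − 3250×(1.02 + 30.6) = −64125.
Balance: K_1 = K_2 + 16.6×ρ, so ρ = (K_1 − K_2)/16.6 = 49301.1/16.6 = 2970 kg m⁻³.

2970 kg m⁻³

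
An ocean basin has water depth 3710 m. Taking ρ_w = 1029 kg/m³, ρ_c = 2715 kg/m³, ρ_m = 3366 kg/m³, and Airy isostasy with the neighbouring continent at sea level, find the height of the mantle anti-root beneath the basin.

For local isostatic compensation: replacing crust with seawater at the top is compensated by replacing crust with mantle at the base: d (ρ_c − ρ_w) = a (ρ_m − ρ_c).
a = d (ρ_c − ρ_w)/(ρ_m − ρ_c) = 3710 m × 1686/651 = 9610 m.

9610 m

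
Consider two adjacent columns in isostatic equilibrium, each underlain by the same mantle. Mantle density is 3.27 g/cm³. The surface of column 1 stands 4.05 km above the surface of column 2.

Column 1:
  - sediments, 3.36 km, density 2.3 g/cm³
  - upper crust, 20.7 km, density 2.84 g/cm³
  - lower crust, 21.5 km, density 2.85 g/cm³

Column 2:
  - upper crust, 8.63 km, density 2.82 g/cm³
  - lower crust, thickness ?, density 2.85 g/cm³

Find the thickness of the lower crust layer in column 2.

9.67 km

Take the compensation level at the base of the deeper column (depth z_c below the surface of column 1) and equate Σ ρ_i t_i down to z_c; mantle fills any gap and the z_c terms cancel.
Column 1: 3.36×2.3 + 20.7×2.84 + 21.5×2.85 + (z_c − 45.56)×3.27
Column 2: 4.05×0 + 8.63×2.82 + x×2.85 + (z_c − 4.05 − 8.63 − x)×3.27
The z_c×3.27 term appears on both sides and cancels. Collect the known terms of each column as K = Σ(ρt)_known − 3.27 × (depth of known layers): K_1 = 127.791 − 3.27×45.56 = −21.1902; K_2 = 24.3366 − 3.27×(4.05 + 8.63) = −17.127.
Balance: K_1 = K_2 − x×(3.27 − 2.85), so x = (K_2 − K_1)/(3.27 − 2.85) = 4.0632/0.42 = 9.67 km.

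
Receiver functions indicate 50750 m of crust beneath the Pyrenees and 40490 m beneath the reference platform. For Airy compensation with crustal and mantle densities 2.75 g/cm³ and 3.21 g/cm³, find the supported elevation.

1470 m

Excess crust Δ = 50750 m − 40490 m = 10260 m, split between elevation h and root r with h + r = Δ.
Airy balance ρ_c h = (ρ_m − ρ_c) r gives r = h ρ_c/(ρ_m − ρ_c), so h (1 + ρ_c/(ρ_m − ρ_c)) = Δ, i.e. h = Δ (ρ_m − ρ_c)/ρ_m.
h = 10260 m × 0.46/3.21 = 1470 m.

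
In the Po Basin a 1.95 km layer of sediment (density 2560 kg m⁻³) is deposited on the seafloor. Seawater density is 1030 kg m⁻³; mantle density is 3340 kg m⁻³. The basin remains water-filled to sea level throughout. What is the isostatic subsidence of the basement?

Submarine loading: the sediment displaces seawater, and the subsidence is in turn flooded, so s (ρ_m − ρ_w) = t (ρ_sed − ρ_w).
s = 1.95 km × (2560 − 1030) / (3340 − 1030) = 1.29 km.

1.29 km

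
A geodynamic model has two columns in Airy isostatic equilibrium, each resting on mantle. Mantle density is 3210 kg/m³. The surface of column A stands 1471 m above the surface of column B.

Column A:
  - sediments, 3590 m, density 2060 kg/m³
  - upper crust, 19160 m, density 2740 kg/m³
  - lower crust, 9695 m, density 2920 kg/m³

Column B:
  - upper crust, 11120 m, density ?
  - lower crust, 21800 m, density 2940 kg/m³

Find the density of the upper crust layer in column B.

2730 kg/m³

Take the compensation level at the base of the deeper column (depth z_c below the surface of column A) and equate Σ ρ_i t_i down to z_c; mantle fills any gap and the z_c terms cancel.
Column A: 3590×2060 + 19160×2740 + 9695×2920 + (z_c − 32445)×3210
Column B: 1471×0 + 11120×ρ + 21800×2940 + (z_c − 1471 − 32920)×3210
The z_c×3210 term appears on both sides and cancels. Collect the known terms of each column as K = Σ(ρt)_known − 3210 × (depth of known layers): K_A = 88203200 − 3210×32445 = −15945250; K_B = 64092000 − 3210×(1471 + 32920) = −46303110.
Balance: K_A = K_B + 11120×ρ, so ρ = (K_A − K_B)/11120 = 30357900/11120 = 2730 kg/m³.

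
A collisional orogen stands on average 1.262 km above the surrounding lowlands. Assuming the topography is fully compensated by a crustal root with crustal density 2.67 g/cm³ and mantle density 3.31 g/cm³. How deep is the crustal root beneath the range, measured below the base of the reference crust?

5.26 km

For local isostatic compensation: the weight of the topography is balanced by the buoyancy of the root, ρ_c h = (ρ_m − ρ_c) r.
r = h · ρ_c / (ρ_m − ρ_c) = 1.262 km × 2.67 / (3.31 − 2.67) = 5.26 km.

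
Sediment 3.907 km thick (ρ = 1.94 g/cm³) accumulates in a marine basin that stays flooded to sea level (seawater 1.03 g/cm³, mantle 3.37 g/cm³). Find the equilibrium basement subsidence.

Submarine loading: the sediment displaces seawater, and the subsidence is in turn flooded, so s (ρ_m − ρ_w) = t (ρ_sed − ρ_w).
s = 3.907 km × (1.94 − 1.03) / (3.37 − 1.03) = 1.52 km.

1.52 km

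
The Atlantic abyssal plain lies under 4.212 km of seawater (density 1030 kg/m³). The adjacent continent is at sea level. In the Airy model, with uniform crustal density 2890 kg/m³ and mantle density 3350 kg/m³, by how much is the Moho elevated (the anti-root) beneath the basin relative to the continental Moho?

17 km

By Archimedes' principle applied to the lithosphere: replacing crust with seawater at the top is compensated by replacing crust with mantle at the base: d (ρ_c − ρ_w) = a (ρ_m − ρ_c).
a = d (ρ_c − ρ_w)/(ρ_m − ρ_c) = 4.212 km × 1860/460 = 17 km.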